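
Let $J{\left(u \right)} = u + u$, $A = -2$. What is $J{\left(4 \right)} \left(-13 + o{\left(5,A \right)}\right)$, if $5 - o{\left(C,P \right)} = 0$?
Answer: $-64$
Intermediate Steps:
$o{\left(C,P \right)} = 5$ ($o{\left(C,P \right)} = 5 - 0 = 5 + 0 = 5$)
$J{\left(u \right)} = 2 u$
$J{\left(4 \right)} \left(-13 + o{\left(5,A \right)}\right) = 2 \cdot 4 \left(-13 + 5\right) = 8 \left(-8\right) = -64$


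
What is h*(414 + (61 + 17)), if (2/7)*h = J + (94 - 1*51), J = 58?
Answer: 173922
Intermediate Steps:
h = 707/2 (h = 7*(58 + (94 - 1*51))/2 = 7*(58 + (94 - 51))/2 = 7*(58 + 43)/2 = (7/2)*101 = 707/2 ≈ 353.50)
h*(414 + (61 + 17)) = 707*(414 + (61 + 17))/2 = 707*(414 + 78)/2 = (707/2)*492 = 173922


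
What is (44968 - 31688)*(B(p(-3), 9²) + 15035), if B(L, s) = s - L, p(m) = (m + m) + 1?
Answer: 200806880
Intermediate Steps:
p(m) = 1 + 2*m (p(m) = 2*m + 1 = 1 + 2*m)
(44968 - 31688)*(B(p(-3), 9²) + 15035) = (44968 - 31688)*((9² - (1 + 2*(-3))) + 15035) = 13280*((81 - (1 - 6)) + 15035) = 13280*((81 - 1*(-5)) + 15035) = 13280*((81 + 5) + 15035) = 13280*(86 + 15035) = 13280*15121 = 200806880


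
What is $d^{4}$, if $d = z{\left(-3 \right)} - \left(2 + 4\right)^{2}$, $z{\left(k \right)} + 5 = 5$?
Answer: $1679616$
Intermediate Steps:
$z{\left(k \right)} = 0$ ($z{\left(k \right)} = -5 + 5 = 0$)
$d = -36$ ($d = 0 - \left(2 + 4\right)^{2} = 0 - 6^{2} = 0 - 36 = -36$)
$d^{4} = \left(-36\right)^{4} = 1679616$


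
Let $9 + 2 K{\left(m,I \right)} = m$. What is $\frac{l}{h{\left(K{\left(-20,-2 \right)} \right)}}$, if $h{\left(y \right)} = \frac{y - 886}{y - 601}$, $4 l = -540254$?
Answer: $- \frac{332526337}{3602} \approx -92317.0$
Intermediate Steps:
$K{\left(m,I \right)} = - \frac{9}{2} + \frac{m}{2}$
$l = - \frac{270127}{2}$ ($l = \frac{1}{4} \left(-540254\right) = - \frac{270127}{2} \approx -1.3506 \cdot 10^{5}$)
$h{\left(y \right)} = \frac{-886 + y}{-601 + y}$
$\frac{l}{h{\left(K{\left(-20,-2 \right)} \right)}} = - \frac{270127}{2 \frac{-886 + \left(- \frac{9}{2} + \frac{1}{2} \left(-20\right)\right)}{-601 + \left(- \frac{9}{2} + \frac{1}{2} \left(-20\right)\right)}} = - \frac{270127}{2 \frac{-886 - \frac{29}{2}}{-601 - \frac{29}{2}}} = - \frac{270127}{2 \frac{1}{- \frac{1231}{2}} \left(- \frac{1801}{2}\right)} = - \frac{270127}{2 \left(\left(- \frac{2}{1231}\right) \left(- \frac{1801}{2}\right)\right)} = - \frac{270127}{2 \cdot \frac{1801}{1231}} = \left(- \frac{270127}{2}\right) \frac{1231}{1801} = - \frac{332526337}{3602}$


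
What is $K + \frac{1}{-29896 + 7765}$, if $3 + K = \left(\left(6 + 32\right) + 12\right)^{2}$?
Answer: $\frac{55261106}{22131} \approx 2497.0$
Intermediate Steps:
$K = 2497$ ($K = -3 + \left(\left(6 + 32\right) + 12\right)^{2} = -3 + \left(38 + 12\right)^{2} = -3 + 50^{2} = -3 + 2500 = 2497$)
$K + \frac{1}{-29896 + 7765} = 2497 + \frac{1}{-29896 + 7765} = 2497 + \frac{1}{-22131} = 2497 - \frac{1}{22131} = \frac{55261106}{22131}$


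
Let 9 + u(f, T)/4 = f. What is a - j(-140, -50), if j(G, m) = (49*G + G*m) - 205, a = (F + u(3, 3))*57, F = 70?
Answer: 2687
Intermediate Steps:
u(f, T) = -36 + 4*f
a = 2622 (a = (70 + (-36 + 4*3))*57 = (70 + (-36 + 12))*57 = (70 - 24)*57 = 46*57 = 2622)
j(G, m) = -205 + 49*G + G*m
a - j(-140, -50) = 2622 - (-205 + 49*(-140) - 140*(-50)) = 2622 - (-205 - 6860 + 7000) = 2622 - 1*(-65) = 2622 + 65 = 2687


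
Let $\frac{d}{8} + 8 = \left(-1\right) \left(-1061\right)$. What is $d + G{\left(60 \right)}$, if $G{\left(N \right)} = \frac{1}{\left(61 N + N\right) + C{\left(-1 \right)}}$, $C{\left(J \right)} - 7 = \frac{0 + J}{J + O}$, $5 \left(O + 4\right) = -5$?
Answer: $\frac{188385918}{22363} \approx 8424.0$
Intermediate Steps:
$O = -5$ ($O = -4 + \frac{1}{5} \left(-5\right) = -4 - 1 = -5$)
$C{\left(J \right)} = 7 + \frac{J}{-5 + J}$ ($C{\left(J \right)} = 7 + \frac{0 + J}{J - 5} = 7 + \frac{J}{-5 + J}$)
$G{\left(N \right)} = \frac{1}{\frac{43}{6} + 62 N}$ ($G{\left(N \right)} = \frac{1}{\left(61 N + N\right) + \frac{-35 + 8 \left(-1\right)}{-5 - 1}} = \frac{1}{62 N + \frac{-35 - 8}{-6}} = \frac{1}{62 N - - \frac{43}{6}} = \frac{1}{62 N + \frac{43}{6}} = \frac{1}{\frac{43}{6} + 62 N}$)
$d = 8424$ ($d = -64 + 8 \left(\left(-1\right) \left(-1061\right)\right) = -64 + 8 \cdot 1061 = -64 + 8488 = 8424$)
$d + G{\left(60 \right)} = 8424 + \frac{6}{43 + 372 \cdot 60} = 8424 + \frac{6}{43 + 22320} = 8424 + \frac{6}{22363} = \frac{188385918}{22363}$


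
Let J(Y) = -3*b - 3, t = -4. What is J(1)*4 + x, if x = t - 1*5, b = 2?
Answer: -45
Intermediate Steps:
J(Y) = -9 (J(Y) = -3*2 - 3 = -6 - 3 = -9)
x = -9 (x = -4 - 1*5 = -4 - 5 = -9)
J(1)*4 + x = -9*4 - 9 = -36 - 9 = -45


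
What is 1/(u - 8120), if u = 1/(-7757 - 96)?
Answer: -7853/63766361 ≈ -0.00012315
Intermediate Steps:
u = -1/7853 (u = 1/(-7853) = -1/7853 ≈ -0.00012734)
1/(u - 8120) = 1/(-1/7853 - 8120) = 1/(-63766361/7853) = -7853/63766361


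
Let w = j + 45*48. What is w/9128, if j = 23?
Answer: 2183/9128 ≈ 0.23915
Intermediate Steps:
w = 2183 (w = 23 + 45*48 = 23 + 2160 = 2183)
w/9128 = 2183/9128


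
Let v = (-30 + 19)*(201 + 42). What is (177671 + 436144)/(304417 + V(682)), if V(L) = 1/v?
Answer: 328145499/162741328 ≈ 2.0164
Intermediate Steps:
v = -2673 (v = -11*243 = -2673)
V(L) = -1/2673 (V(L) = 1/(-2673) = -1/2673)
(177671 + 436144)/(304417 + V(682)) = (177671 + 436144)/(304417 - 1/2673) = 613815/(813706640/2673) = 613815*(2673/813706640) = 328145499/162741328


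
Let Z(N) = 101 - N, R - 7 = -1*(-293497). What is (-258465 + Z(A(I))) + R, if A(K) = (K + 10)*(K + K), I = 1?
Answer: 35118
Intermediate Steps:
A(K) = 2*K*(10 + K) (A(K) = (10 + K)*(2*K) = 2*K*(10 + K))
R = 293504 (R = 7 - 1*(-293497) = 7 + 293497 = 293504)
(-258465 + Z(A(I))) + R = (-258465 + (101 - 2*(10 + 1))) + 293504 = (-258465 + (101 - 2*11)) + 293504 = (-258465 + (101 - 1*22)) + 293504 = (-258465 + (101 - 22)) + 293504 = (-258465 + 79) + 293504 = -258386 + 293504 = 35118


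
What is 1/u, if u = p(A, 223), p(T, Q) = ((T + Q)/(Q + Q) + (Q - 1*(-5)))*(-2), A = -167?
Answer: -223/101744 ≈ -0.0021918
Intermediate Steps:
p(T, Q) = -10 - 2*Q - (Q + T)/Q (p(T, Q) = ((Q + T)/((2*Q)) + (Q + 5))*(-2) = ((Q + T)*(1/(2*Q)) + (5 + Q))*(-2) = ((Q + T)/(2*Q) + (5 + Q))*(-2) = (5 + Q + (Q + T)/(2*Q))*(-2) = -10 - 2*Q - (Q + T)/Q)
u = -101744/223 (u = -11 - 2*223 - 1*(-167)/223 = -11 - 446 - 1*(-167)*1/223 = -11 - 446 + 167/223 = -101744/223 ≈ -456.25)
1/u = 1/(-101744/223) = -223/101744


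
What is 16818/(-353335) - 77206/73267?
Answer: -28511786416/25887795445 ≈ -1.1014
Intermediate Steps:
16818/(-353335) - 77206/73267 = 16818*(-1/353335) - 77206*1/73267 = -16818/353335 - 77206/73267 = -28511786416/25887795445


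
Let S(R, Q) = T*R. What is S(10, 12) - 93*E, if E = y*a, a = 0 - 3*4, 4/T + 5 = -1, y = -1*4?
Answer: -13412/3 ≈ -4470.7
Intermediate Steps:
y = -4
T = -⅔ (T = 4/(-5 - 1) = 4/(-6) = 4*(-⅙) = -⅔ ≈ -0.66667)
a = -12 (a = 0 - 12 = -12)
E = 48 (E = -4*(-12) = 48)
S(R, Q) = -2*R/3
S(10, 12) - 93*E = -⅔*10 - 93*48 = -20/3 - 4464 = -13412/3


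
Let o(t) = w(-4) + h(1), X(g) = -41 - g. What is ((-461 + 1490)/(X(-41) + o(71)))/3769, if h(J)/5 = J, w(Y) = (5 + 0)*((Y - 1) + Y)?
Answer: -1029/150760 ≈ -0.0068254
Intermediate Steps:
w(Y) = -5 + 10*Y (w(Y) = 5*((-1 + Y) + Y) = 5*(-1 + 2*Y) = -5 + 10*Y)
h(J) = 5*J
o(t) = -40 (o(t) = (-5 + 10*(-4)) + 5*1 = (-5 - 40) + 5 = -45 + 5 = -40)
((-461 + 1490)/(X(-41) + o(71)))/3769 = ((-461 + 1490)/((-41 - 1*(-41)) - 40))/3769 = (1029/((-41 + 41) - 40))*(1/3769) = (1029/(0 - 40))*(1/3769) = (1029/(-40))*(1/3769) = (1029*(-1/40))*(1/3769) = -1029/40*1/3769 = -1029/150760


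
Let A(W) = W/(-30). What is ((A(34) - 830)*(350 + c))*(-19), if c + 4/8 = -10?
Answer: 160836767/30 ≈ 5.3612e+6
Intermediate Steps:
c = -21/2 (c = -½ - 10 = -21/2 ≈ -10.500)
A(W) = -W/30 (A(W) = W*(-1/30) = -W/30)
((A(34) - 830)*(350 + c))*(-19) = ((-1/30*34 - 830)*(350 - 21/2))*(-19) = ((-17/15 - 830)*(679/2))*(-19) = -12467/15*679/2*(-19) = -8465093/30*(-19) = 160836767/30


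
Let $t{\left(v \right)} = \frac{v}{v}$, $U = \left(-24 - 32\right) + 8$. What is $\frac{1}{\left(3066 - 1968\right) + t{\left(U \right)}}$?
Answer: $\frac{1}{1099} \approx 0.00090992$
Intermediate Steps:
$U = -48$ ($U = -56 + 8 = -48$)
$t{\left(v \right)} = 1$
$\frac{1}{\left(3066 - 1968\right) + t{\left(U \right)}} = \frac{1}{\left(3066 - 1968\right) + 1} = \frac{1}{1098 + 1} = \frac{1}{1099}$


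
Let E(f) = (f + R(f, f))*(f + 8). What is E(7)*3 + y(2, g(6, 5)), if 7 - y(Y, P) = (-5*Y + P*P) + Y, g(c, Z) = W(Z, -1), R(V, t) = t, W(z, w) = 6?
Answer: 609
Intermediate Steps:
g(c, Z) = 6
E(f) = 2*f*(8 + f) (E(f) = (f + f)*(f + 8) = (2*f)*(8 + f) = 2*f*(8 + f))
y(Y, P) = 7 - P² + 4*Y (y(Y, P) = 7 - ((-5*Y + P*P) + Y) = 7 - ((-5*Y + P²) + Y) = 7 - ((P² - 5*Y) + Y) = 7 - (P² - 4*Y) = 7 + (-P² + 4*Y) = 7 - P² + 4*Y)
E(7)*3 + y(2, g(6, 5)) = (2*7*(8 + 7))*3 + (7 - 1*6² + 4*2) = (2*7*15)*3 + (7 - 1*36 + 8) = 210*3 + (7 - 36 + 8) = 630 - 21 = 609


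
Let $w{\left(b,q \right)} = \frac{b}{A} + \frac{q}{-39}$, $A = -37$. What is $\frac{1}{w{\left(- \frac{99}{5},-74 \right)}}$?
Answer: $\frac{7215}{17551} \approx 0.41109$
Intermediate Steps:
$w{\left(b,q \right)} = - \frac{b}{37} - \frac{q}{39}$ ($w{\left(b,q \right)} = \frac{b}{-37} + \frac{q}{-39} = b \left(- \frac{1}{37}\right) + q \left(- \frac{1}{39}\right) = - \frac{b}{37} - \frac{q}{39}$)
$\frac{1}{w{\left(- \frac{99}{5},-74 \right)}} = \frac{1}{- \frac{\left(-99\right) \frac{1}{5}}{37} - - \frac{74}{39}} = \frac{1}{- \frac{\left(-99\right) \frac{1}{5}}{37} + \frac{74}{39}} = \frac{1}{\left(- \frac{1}{37}\right) \left(- \frac{99}{5}\right) + \frac{74}{39}} = \frac{1}{\frac{99}{185} + \frac{74}{39}} = \frac{1}{\frac{17551}{7215}} = \frac{7215}{17551}$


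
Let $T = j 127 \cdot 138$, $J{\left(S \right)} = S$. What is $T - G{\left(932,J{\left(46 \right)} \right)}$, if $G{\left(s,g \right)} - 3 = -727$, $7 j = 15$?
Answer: $\frac{267958}{7} \approx 38280.0$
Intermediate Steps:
$j = \frac{15}{7}$ ($j = \frac{1}{7} \cdot 15 = \frac{15}{7} \approx 2.1429$)
$T = \frac{262890}{7}$ ($T = \frac{15}{7} \cdot 127 \cdot 138 = \frac{1905}{7} \cdot 138 = \frac{262890}{7} \approx 37556.0$)
$G{\left(s,g \right)} = -724$ ($G{\left(s,g \right)} = 3 - 727 = -724$)
$T - G{\left(932,J{\left(46 \right)} \right)} = \frac{262890}{7} - -724 = \frac{262890}{7} + 724 = \frac{267958}{7}$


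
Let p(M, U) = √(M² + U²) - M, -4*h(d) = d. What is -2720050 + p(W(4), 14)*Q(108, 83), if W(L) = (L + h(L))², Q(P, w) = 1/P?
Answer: -32640601/12 + √277/108 ≈ -2.7200e+6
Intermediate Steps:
h(d) = -d/4
W(L) = 9*L²/16 (W(L) = (L - L/4)² = (3*L/4)² = 9*L²/16)
-2720050 + p(W(4), 14)*Q(108, 83) = -2720050 + (√(((9/16)*4²)² + 14²) - 9*4²/16)/108 = -2720050 + (√(((9/16)*16)² + 196) - 9*16/16)*(1/108) = -2720050 + (√(9² + 196) - 1*9)*(1/108) = -2720050 + (√(81 + 196) - 9)*(1/108) = -2720050 + (√277 - 9)*(1/108) = -2720050 + (-9 + √277)*(1/108) = -2720050 + (-1/12 + √277/108) = -32640601/12 + √277/108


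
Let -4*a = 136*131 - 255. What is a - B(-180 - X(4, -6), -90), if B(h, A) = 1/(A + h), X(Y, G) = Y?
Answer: -2405855/548 ≈ -4390.3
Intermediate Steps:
a = -17561/4 (a = -(136*131 - 255)/4 = -(17816 - 255)/4 = -¼*17561 = -17561/4 ≈ -4390.3)
a - B(-180 - X(4, -6), -90) = -17561/4 - 1/(-90 + (-180 - 1*4)) = -17561/4 - 1/(-90 + (-180 - 4)) = -17561/4 - 1/(-90 - 184) = -17561/4 - 1/(-274) = -17561/4 - 1*(-1/274) = -17561/4 + 1/274 = -2405855/548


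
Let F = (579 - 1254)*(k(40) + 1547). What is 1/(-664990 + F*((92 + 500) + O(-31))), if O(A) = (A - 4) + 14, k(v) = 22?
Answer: -1/605396815 ≈ -1.6518e-9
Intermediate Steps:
O(A) = 10 + A (O(A) = (-4 + A) + 14 = 10 + A)
F = -1059075 (F = (579 - 1254)*(22 + 1547) = -675*1569 = -1059075)
1/(-664990 + F*((92 + 500) + O(-31))) = 1/(-664990 - 1059075*((92 + 500) + (10 - 31))) = 1/(-664990 - 1059075*(592 - 21)) = 1/(-664990 - 1059075*571) = 1/(-664990 - 604731825) = 1/(-605396815) = -1/605396815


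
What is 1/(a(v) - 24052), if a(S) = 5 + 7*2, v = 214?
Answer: -1/24033 ≈ -4.1609e-5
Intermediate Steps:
a(S) = 19 (a(S) = 5 + 14 = 19)
1/(a(v) - 24052) = 1/(19 - 24052) = 1/(-24033) = -1/24033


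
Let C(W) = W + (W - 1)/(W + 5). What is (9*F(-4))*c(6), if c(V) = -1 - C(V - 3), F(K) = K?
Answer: 153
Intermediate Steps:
C(W) = W + (-1 + W)/(5 + W)
c(V) = -1 - (-19 + (-3 + V)² + 6*V)/(2 + V) (c(V) = -1 - (-1 + (V - 3)² + 6*(V - 3))/(5 + (V - 3)) = -1 - (-1 + (-3 + V)² + 6*(-3 + V))/(5 + (-3 + V)) = -1 - (-1 + (-3 + V)² + (-18 + 6*V))/(2 + V) = -1 - (-19 + (-3 + V)² + 6*V)/(2 + V))
(9*F(-4))*c(6) = (9*(-4))*((8 - 1*6 - 1*6²)/(2 + 6)) = -36*(8 - 6 - 1*36)/8 = -9*(8 - 6 - 36)/2 = -9*(-34)/2 = -36*(-17/4) = 153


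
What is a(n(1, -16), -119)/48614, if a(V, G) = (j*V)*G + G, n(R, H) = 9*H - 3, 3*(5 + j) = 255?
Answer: 1399321/48614 ≈ 28.784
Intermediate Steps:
j = 80 (j = -5 + (⅓)*255 = -5 + 85 = 80)
n(R, H) = -3 + 9*H
a(V, G) = G + 80*G*V (a(V, G) = (80*V)*G + G = 80*G*V + G = G + 80*G*V)
a(n(1, -16), -119)/48614 = -119*(1 + 80*(-3 + 9*(-16)))/48614 = -119*(1 + 80*(-3 - 144))*(1/48614) = -119*(1 + 80*(-147))*(1/48614) = -119*(1 - 11760)*(1/48614) = -119*(-11759)*(1/48614) = 1399321*(1/48614) = 1399321/48614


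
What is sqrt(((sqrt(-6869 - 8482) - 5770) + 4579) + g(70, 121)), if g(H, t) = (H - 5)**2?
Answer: sqrt(3034 + I*sqrt(15351)) ≈ 55.093 + 1.1245*I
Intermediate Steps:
g(H, t) = (-5 + H)**2
sqrt(((sqrt(-6869 - 8482) - 5770) + 4579) + g(70, 121)) = sqrt(((sqrt(-6869 - 8482) - 5770) + 4579) + (-5 + 70)**2) = sqrt(((sqrt(-15351) - 5770) + 4579) + 65**2) = sqrt(((I*sqrt(15351) - 5770) + 4579) + 4225) = sqrt(((-5770 + I*sqrt(15351)) + 4579) + 4225) = sqrt((-1191 + I*sqrt(15351)) + 4225) = sqrt(3034 + I*sqrt(15351))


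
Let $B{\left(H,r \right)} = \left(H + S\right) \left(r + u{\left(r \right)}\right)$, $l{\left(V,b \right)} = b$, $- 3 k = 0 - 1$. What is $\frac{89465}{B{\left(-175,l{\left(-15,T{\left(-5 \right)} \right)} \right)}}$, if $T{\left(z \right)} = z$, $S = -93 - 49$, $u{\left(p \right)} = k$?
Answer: $\frac{268395}{4438} \approx 60.477$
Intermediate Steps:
$k = \frac{1}{3}$ ($k = - \frac{0 - 1}{3} = \left(- \frac{1}{3}\right) \left(-1\right) = \frac{1}{3} \approx 0.33333$)
$u{\left(p \right)} = \frac{1}{3}$
$S = -142$ ($S = -93 - 49 = -142$)
$B{\left(H,r \right)} = \left(-142 + H\right) \left(\frac{1}{3} + r\right)$ ($B{\left(H,r \right)} = \left(H - 142\right) \left(r + \frac{1}{3}\right) = \left(-142 + H\right) \left(\frac{1}{3} + r\right)$)
$\frac{89465}{B{\left(-175,l{\left(-15,T{\left(-5 \right)} \right)} \right)}} = \frac{89465}{- \frac{142}{3} - -710 + \frac{1}{3} \left(-175\right) - -875} = \frac{89465}{- \frac{142}{3} + 710 - \frac{175}{3} + 875} = \frac{89465}{\frac{4438}{3}} = 89465 \cdot \frac{3}{4438} = \frac{268395}{4438}$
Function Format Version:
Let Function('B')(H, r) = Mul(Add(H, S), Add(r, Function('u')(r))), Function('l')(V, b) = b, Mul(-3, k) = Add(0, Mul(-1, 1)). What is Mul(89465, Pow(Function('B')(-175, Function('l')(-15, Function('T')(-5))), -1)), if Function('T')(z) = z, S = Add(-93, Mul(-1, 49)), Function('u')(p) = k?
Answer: Rational(268395, 4438) ≈ 60.477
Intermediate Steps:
k = Rational(1, 3) (k = Mul(Rational(-1, 3), Add(0, Mul(-1, 1))) = Mul(Rational(-1, 3), Add(0, -1)) = Mul(Rational(-1, 3), -1) = Rational(1, 3) ≈ 0.33333)
Function('u')(p) = Rational(1, 3)
S = -142 (S = Add(-93, -49) = -142)
Function('B')(H, r) = Mul(Add(-142, H), Add(Rational(1, 3), r)) (Function('B')(H, r) = Mul(Add(H, -142), Add(r, Rational(1, 3))) = Mul(Add(-142, H), Add(Rational(1, 3), r)))
Mul(89465, Pow(Function('B')(-175, Function('l')(-15, Function('T')(-5))), -1)) = Mul(89465, Pow(Add(Rational(-142, 3), Mul(-142, -5), Mul(Rational(1, 3), -175), Mul(-175, -5)), -1)) = Mul(89465, Pow(Add(Rational(-142, 3), 710, Rational(-175, 3), 875), -1)) = Mul(89465, Pow(Rational(4438, 3), -1)) = Mul(89465, Rational(3, 4438)) = Rational(268395, 4438)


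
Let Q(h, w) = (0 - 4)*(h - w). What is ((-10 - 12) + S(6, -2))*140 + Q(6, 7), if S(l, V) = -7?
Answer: -4056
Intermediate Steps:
Q(h, w) = -4*h + 4*w (Q(h, w) = -4*(h - w) = -4*h + 4*w)
((-10 - 12) + S(6, -2))*140 + Q(6, 7) = ((-10 - 12) - 7)*140 + (-4*6 + 4*7) = (-22 - 7)*140 + (-24 + 28) = -29*140 + 4 = -4060 + 4 = -4056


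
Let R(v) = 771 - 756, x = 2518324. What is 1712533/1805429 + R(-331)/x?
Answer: 4312740036127/4546655180996 ≈ 0.94855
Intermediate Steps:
R(v) = 15
1712533/1805429 + R(-331)/x = 1712533/1805429 + 15/2518324 = 4312740036127/4546655180996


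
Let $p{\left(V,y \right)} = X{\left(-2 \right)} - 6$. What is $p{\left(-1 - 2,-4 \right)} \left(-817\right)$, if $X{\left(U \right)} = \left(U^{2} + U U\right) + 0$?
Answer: $-1634$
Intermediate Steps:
$X{\left(U \right)} = 2 U^{2}$ ($X{\left(U \right)} = \left(U^{2} + U^{2}\right) + 0 = 2 U^{2} + 0 = 2 U^{2}$)
$p{\left(V,y \right)} = 2$ ($p{\left(V,y \right)} = 2 \left(-2\right)^{2} - 6 = 2 \cdot 4 - 6 = 8 - 6 = 2$)
$p{\left(-1 - 2,-4 \right)} \left(-817\right) = 2 \left(-817\right) = -1634$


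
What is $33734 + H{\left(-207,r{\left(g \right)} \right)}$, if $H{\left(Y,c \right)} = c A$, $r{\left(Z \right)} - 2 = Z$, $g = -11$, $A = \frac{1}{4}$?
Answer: $\frac{134927}{4} \approx 33732.0$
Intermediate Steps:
$A = \frac{1}{4} \approx 0.25$
$r{\left(Z \right)} = 2 + Z$
$H{\left(Y,c \right)} = \frac{c}{4}$ ($H{\left(Y,c \right)} = c \frac{1}{4} = \frac{c}{4}$)
$33734 + H{\left(-207,r{\left(g \right)} \right)} = 33734 + \frac{2 - 11}{4} = 33734 + \frac{1}{4} \left(-9\right) = 33734 - \frac{9}{4} = \frac{134927}{4}$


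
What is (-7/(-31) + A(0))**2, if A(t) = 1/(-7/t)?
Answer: 49/961 ≈ 0.050989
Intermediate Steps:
A(t) = -t/7
(-7/(-31) + A(0))**2 = (-7/(-31) - 1/7*0)**2 = (-7*(-1/31) + 0)**2 = (7/31 + 0)**2 = (7/31)**2 = 49/961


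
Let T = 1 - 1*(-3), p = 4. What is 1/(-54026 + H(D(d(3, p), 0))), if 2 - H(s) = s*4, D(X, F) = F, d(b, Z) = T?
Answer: -1/54024 ≈ -1.8510e-5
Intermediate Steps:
T = 4 (T = 1 + 3 = 4)
d(b, Z) = 4
H(s) = 2 - 4*s (H(s) = 2 - s*4 = 2 - 4*s)
1/(-54026 + H(D(d(3, p), 0))) = 1/(-54026 + (2 - 4*0)) = 1/(-54026 + (2 + 0)) = 1/(-54026 + 2) = 1/(-54024) = -1/54024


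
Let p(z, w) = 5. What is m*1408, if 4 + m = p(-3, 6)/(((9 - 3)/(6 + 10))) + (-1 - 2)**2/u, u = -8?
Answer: 34672/3 ≈ 11557.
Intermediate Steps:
m = 197/24 (m = -4 + (5/(((9 - 3)/(6 + 10))) + (-1 - 2)**2/(-8)) = -4 + (5/((6/16)) + (-3)**2*(-1/8)) = -4 + (5/((6*(1/16))) + 9*(-1/8)) = -4 + (5/(3/8) - 9/8) = -4 + (5*(8/3) - 9/8) = -4 + (40/3 - 9/8) = -4 + 293/24 = 197/24 ≈ 8.2083)
m*1408 = (197/24)*1408 = 34672/3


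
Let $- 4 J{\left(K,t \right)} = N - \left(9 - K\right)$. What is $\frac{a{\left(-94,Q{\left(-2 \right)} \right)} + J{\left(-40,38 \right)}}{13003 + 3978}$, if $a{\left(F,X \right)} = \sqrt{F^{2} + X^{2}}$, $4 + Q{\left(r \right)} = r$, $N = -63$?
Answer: $\frac{28}{16981} + \frac{2 \sqrt{2218}}{16981} \approx 0.0071958$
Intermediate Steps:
$Q{\left(r \right)} = -4 + r$
$J{\left(K,t \right)} = 18 - \frac{K}{4}$ ($J{\left(K,t \right)} = - \frac{-63 - \left(9 - K\right)}{4} = - \frac{-63 + \left(-9 + K\right)}{4} = - \frac{-72 + K}{4} = 18 - \frac{K}{4}$)
$\frac{a{\left(-94,Q{\left(-2 \right)} \right)} + J{\left(-40,38 \right)}}{13003 + 3978} = \frac{\sqrt{\left(-94\right)^{2} + \left(-4 - 2\right)^{2}} + \left(18 - -10\right)}{13003 + 3978} = \frac{\sqrt{8836 + \left(-6\right)^{2}} + \left(18 + 10\right)}{16981} = \left(\sqrt{8836 + 36} + 28\right) \frac{1}{16981} = \left(\sqrt{8872} + 28\right) \frac{1}{16981} = \left(2 \sqrt{2218} + 28\right) \frac{1}{16981} = \left(28 + 2 \sqrt{2218}\right) \frac{1}{16981} = \frac{28}{16981} + \frac{2 \sqrt{2218}}{16981}$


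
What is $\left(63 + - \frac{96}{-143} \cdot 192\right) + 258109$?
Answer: $\frac{36937028}{143} \approx 2.583 \cdot 10^{5}$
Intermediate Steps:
$\left(63 + - \frac{96}{-143} \cdot 192\right) + 258109 = \left(63 + \left(-96\right) \left(- \frac{1}{143}\right) 192\right) + 258109 = \left(63 + \frac{96}{143} \cdot 192\right) + 258109 = \left(63 + \frac{18432}{143}\right) + 258109 = \frac{27441}{143} + 258109 = \frac{36937028}{143}$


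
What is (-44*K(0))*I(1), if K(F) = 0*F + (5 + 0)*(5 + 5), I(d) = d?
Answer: -2200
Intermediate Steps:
K(F) = 50 (K(F) = 0 + 5*10 = 0 + 50 = 50)
(-44*K(0))*I(1) = -44*50*1 = -2200*1 = -2200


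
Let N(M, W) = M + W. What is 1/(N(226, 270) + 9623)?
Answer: 1/10119 ≈ 9.8824e-5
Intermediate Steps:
1/(N(226, 270) + 9623) = 1/((226 + 270) + 9623) = 1/(496 + 9623) = 1/10119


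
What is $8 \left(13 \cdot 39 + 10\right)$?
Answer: $4136$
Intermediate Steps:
$8 \left(13 \cdot 39 + 10\right) = 8 \left(507 + 10\right) = 8 \cdot 517 = 4136$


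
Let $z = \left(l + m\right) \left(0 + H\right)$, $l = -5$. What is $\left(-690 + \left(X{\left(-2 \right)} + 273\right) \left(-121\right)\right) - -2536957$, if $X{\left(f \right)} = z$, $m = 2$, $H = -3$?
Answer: $2502145$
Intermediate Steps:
$z = 9$ ($z = \left(-5 + 2\right) \left(0 - 3\right) = \left(-3\right) \left(-3\right) = 9$)
$X{\left(f \right)} = 9$
$\left(-690 + \left(X{\left(-2 \right)} + 273\right) \left(-121\right)\right) - -2536957 = \left(-690 + \left(9 + 273\right) \left(-121\right)\right) - -2536957 = \left(-690 + 282 \left(-121\right)\right) + 2536957 = \left(-690 - 34122\right) + 2536957 = -34812 + 2536957 = 2502145$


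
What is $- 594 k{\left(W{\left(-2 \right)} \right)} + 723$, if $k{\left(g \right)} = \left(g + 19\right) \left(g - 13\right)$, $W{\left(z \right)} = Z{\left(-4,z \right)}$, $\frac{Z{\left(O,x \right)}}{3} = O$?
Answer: $104673$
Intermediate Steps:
$Z{\left(O,x \right)} = 3 O$
$W{\left(z \right)} = -12$ ($W{\left(z \right)} = 3 \left(-4\right) = -12$)
$k{\left(g \right)} = \left(-13 + g\right) \left(19 + g\right)$ ($k{\left(g \right)} = \left(19 + g\right) \left(-13 + g\right) = \left(-13 + g\right) \left(19 + g\right)$)
$- 594 k{\left(W{\left(-2 \right)} \right)} + 723 = - 594 \left(-247 + \left(-12\right)^{2} + 6 \left(-12\right)\right) + 723 = - 594 \left(-247 + 144 - 72\right) + 723 = \left(-594\right) \left(-175\right) + 723 = 103950 + 723 = 104673$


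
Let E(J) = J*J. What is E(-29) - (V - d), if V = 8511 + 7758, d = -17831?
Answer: -33259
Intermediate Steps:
V = 16269
E(J) = J²
E(-29) - (V - d) = (-29)² - (16269 - 1*(-17831)) = 841 - (16269 + 17831) = 841 - 1*34100 = 841 - 34100 = -33259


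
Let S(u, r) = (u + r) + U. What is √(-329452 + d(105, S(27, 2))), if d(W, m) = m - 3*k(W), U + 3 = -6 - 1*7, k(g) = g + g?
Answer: I*√330069 ≈ 574.52*I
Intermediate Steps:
k(g) = 2*g
U = -16 (U = -3 + (-6 - 1*7) = -3 + (-6 - 7) = -3 - 13 = -16)
S(u, r) = -16 + r + u (S(u, r) = (u + r) - 16 = (r + u) - 16 = -16 + r + u)
d(W, m) = m - 6*W
√(-329452 + d(105, S(27, 2))) = √(-329452 + ((-16 + 2 + 27) - 6*105)) = √(-329452 + (13 - 630)) = √(-329452 - 617) = √(-330069) = I*√330069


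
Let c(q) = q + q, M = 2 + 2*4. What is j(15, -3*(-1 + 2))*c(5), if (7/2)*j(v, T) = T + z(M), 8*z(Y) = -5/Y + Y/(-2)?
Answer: -295/28 ≈ -10.536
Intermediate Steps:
M = 10 (M = 2 + 8 = 10)
z(Y) = -5/(8*Y) - Y/16 (z(Y) = (-5/Y + Y/(-2))/8 = (-5/Y + Y*(-½))/8 = (-5/Y - Y/2)/8 = -5/(8*Y) - Y/16)
c(q) = 2*q
j(v, T) = -11/56 + 2*T/7 (j(v, T) = 2*(T + (1/16)*(-10 - 1*10²)/10)/7 = 2*(T + (1/16)*(⅒)*(-10 - 1*100))/7 = 2*(T + (1/16)*(⅒)*(-10 - 100))/7 = 2*(T + (1/16)*(⅒)*(-110))/7 = 2*(T - 11/16)/7 = 2*(-11/16 + T)/7 = -11/56 + 2*T/7)
j(15, -3*(-1 + 2))*c(5) = (-11/56 + 2*(-3*(-1 + 2))/7)*(2*5) = (-11/56 + 2*(-3*1)/7)*10 = (-11/56 + (2/7)*(-3))*10 = (-11/56 - 6/7)*10 = -59/56*10 = -295/28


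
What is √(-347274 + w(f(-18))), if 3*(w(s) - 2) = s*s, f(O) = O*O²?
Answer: 2*√2747534 ≈ 3315.1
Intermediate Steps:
f(O) = O³
w(s) = 2 + s²/3 (w(s) = 2 + (s*s)/3 = 2 + s²/3)
√(-347274 + w(f(-18))) = √(-347274 + (2 + ((-18)³)²/3)) = √(-347274 + (2 + (⅓)*(-5832)²)) = √(-347274 + (2 + (⅓)*34012224)) = √(-347274 + (2 + 11337408)) = √(-347274 + 11337410) = √10990136 = 2*√2747534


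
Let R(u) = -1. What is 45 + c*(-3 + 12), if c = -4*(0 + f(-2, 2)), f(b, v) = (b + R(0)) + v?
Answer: 81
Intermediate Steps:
f(b, v) = -1 + b + v (f(b, v) = (b - 1) + v = (-1 + b) + v = -1 + b + v)
c = 4 (c = -4*(0 + (-1 - 2 + 2)) = -4*(0 - 1) = -4*(-1) = 4)
45 + c*(-3 + 12) = 45 + 4*(-3 + 12) = 45 + 4*9 = 45 + 36 = 81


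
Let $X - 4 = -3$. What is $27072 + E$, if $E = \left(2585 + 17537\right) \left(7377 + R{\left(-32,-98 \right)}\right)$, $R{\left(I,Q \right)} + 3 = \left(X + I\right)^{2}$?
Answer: $167743942$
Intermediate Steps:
$X = 1$ ($X = 4 - 3 = 1$)
$R{\left(I,Q \right)} = -3 + \left(1 + I\right)^{2}$
$E = 167716870$ ($E = \left(2585 + 17537\right) \left(7377 - \left(3 - \left(1 - 32\right)^{2}\right)\right) = 20122 \left(7377 - \left(3 - \left(-31\right)^{2}\right)\right) = 20122 \left(7377 + \left(-3 + 961\right)\right) = 20122 \left(7377 + 958\right) = 20122 \cdot 8335 = 167716870$)
$27072 + E = 27072 + 167716870 = 167743942$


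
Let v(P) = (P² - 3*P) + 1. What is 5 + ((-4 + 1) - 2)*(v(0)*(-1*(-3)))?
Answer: -10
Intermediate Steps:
v(P) = 1 + P² - 3*P
5 + ((-4 + 1) - 2)*(v(0)*(-1*(-3))) = 5 + ((-4 + 1) - 2)*((1 + 0² - 3*0)*(-1*(-3))) = 5 + (-3 - 2)*((1 + 0 + 0)*3) = 5 - 5*3 = 5 - 15 = -10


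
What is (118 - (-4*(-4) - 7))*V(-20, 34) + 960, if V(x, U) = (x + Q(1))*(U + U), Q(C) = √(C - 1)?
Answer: -147280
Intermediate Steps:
Q(C) = √(-1 + C)
V(x, U) = 2*U*x (V(x, U) = (x + √(-1 + 1))*(U + U) = (x + √0)*(2*U) = (x + 0)*(2*U) = x*(2*U) = 2*U*x)
(118 - (-4*(-4) - 7))*V(-20, 34) + 960 = (118 - (-4*(-4) - 7))*(2*34*(-20)) + 960 = (118 - (16 - 7))*(-1360) + 960 = (118 - 1*9)*(-1360) + 960 = (118 - 9)*(-1360) + 960 = 109*(-1360) + 960 = -148240 + 960 = -147280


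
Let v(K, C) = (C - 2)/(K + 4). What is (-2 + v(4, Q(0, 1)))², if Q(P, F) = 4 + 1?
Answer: 169/64 ≈ 2.6406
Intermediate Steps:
Q(P, F) = 5
v(K, C) = (-2 + C)/(4 + K)
(-2 + v(4, Q(0, 1)))² = (-2 + (-2 + 5)/(4 + 4))² = (-2 + 3/8)² = (-13/8)² = 169/64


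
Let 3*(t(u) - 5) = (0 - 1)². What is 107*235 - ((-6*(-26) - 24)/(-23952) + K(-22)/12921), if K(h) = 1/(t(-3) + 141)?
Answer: 94896821018167/3773982908 ≈ 25145.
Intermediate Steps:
t(u) = 16/3 (t(u) = 5 + (0 - 1)²/3 = 5 + (⅓)*(-1)² = 5 + (⅓)*1 = 5 + ⅓ = 16/3)
K(h) = 3/439 (K(h) = 1/(16/3 + 141) = 1/(439/3) = 3/439)
107*235 - ((-6*(-26) - 24)/(-23952) + K(-22)/12921) = 107*235 - ((-6*(-26) - 24)/(-23952) + (3/439)/12921) = 25145 - ((156 - 24)*(-1/23952) + (3/439)*(1/12921)) = 25145 - (132*(-1/23952) + 1/1890773) = 25145 - (-11/1996 + 1/1890773) = 25145 - 1*(-20796507/3773982908) = 25145 + 20796507/3773982908 = 94896821018167/3773982908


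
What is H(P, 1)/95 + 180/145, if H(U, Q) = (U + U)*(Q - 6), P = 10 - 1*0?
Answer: 104/551 ≈ 0.18875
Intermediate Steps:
P = 10 (P = 10 + 0 = 10)
H(U, Q) = 2*U*(-6 + Q) (H(U, Q) = (2*U)*(-6 + Q) = 2*U*(-6 + Q))
H(P, 1)/95 + 180/145 = (2*10*(-6 + 1))/95 + 180/145 = (2*10*(-5))*(1/95) + 180*(1/145) = -100*1/95 + 36/29 = -20/19 + 36/29 = 104/551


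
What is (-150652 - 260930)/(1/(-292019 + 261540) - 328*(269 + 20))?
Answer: 4181535926/963055123 ≈ 4.3419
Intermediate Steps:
(-150652 - 260930)/(1/(-292019 + 261540) - 328*(269 + 20)) = -411582/(1/(-30479) - 328*289) = -411582/(-1/30479 - 94792) = -411582/(-2889165369/30479) = -411582*(-30479/2889165369) = 4181535926/963055123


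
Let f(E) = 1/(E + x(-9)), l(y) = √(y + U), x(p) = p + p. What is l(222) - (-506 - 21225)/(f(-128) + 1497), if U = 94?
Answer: 3172726/218561 + 2*√79 ≈ 32.293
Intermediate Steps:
x(p) = 2*p
l(y) = √(94 + y) (l(y) = √(y + 94) = √(94 + y))
f(E) = 1/(-18 + E) (f(E) = 1/(E + 2*(-9)) = 1/(E - 18) = 1/(-18 + E))
l(222) - (-506 - 21225)/(f(-128) + 1497) = √(94 + 222) - (-506 - 21225)/(1/(-18 - 128) + 1497) = √316 - (-21731)/(1/(-146) + 1497) = 2*√79 - (-21731)/(-1/146 + 1497) = 2*√79 - (-21731)/218561/146 = 2*√79 - (-21731)*146/218561 = 2*√79 - 1*(-3172726/218561) = 2*√79 + 3172726/218561 = 3172726/218561 + 2*√79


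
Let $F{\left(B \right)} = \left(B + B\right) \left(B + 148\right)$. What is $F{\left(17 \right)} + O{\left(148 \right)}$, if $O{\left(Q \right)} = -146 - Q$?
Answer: $5316$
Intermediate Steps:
$F{\left(B \right)} = 2 B \left(148 + B\right)$
$F{\left(17 \right)} + O{\left(148 \right)} = 2 \cdot 17 \left(148 + 17\right) - 294 = 2 \cdot 17 \cdot 165 - 294 = 5610 - 294 = 5316$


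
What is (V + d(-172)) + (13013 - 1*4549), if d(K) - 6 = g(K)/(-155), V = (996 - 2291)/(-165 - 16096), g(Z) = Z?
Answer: 3050178781/360065 ≈ 8471.2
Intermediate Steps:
V = 185/2323 (V = -1295/(-16261) = -1295*(-1/16261) = 185/2323 ≈ 0.079638)
d(K) = 6 - K/155 (d(K) = 6 + K/(-155) = 6 + K*(-1/155) = 6 - K/155)
(V + d(-172)) + (13013 - 1*4549) = (185/2323 + (6 - 1/155*(-172))) + (13013 - 1*4549) = (185/2323 + (6 + 172/155)) + (13013 - 4549) = (185/2323 + 1102/155) + 8464 = 2588621/360065 + 8464 = 3050178781/360065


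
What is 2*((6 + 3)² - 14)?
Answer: 134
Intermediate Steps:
2*((6 + 3)² - 14) = 2*(9² - 14) = 2*(81 - 14) = 2*67 = 134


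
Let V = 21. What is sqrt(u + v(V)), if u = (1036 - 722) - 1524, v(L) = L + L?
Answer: 4*I*sqrt(73) ≈ 34.176*I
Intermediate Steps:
v(L) = 2*L
u = -1210 (u = 314 - 1524 = -1210)
sqrt(u + v(V)) = sqrt(-1210 + 2*21) = sqrt(-1210 + 42) = sqrt(-1168) = 4*I*sqrt(73)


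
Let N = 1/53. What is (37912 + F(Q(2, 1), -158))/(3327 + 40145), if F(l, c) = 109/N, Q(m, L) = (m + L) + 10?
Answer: 43689/43472 ≈ 1.0050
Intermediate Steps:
N = 1/53 ≈ 0.018868
Q(m, L) = 10 + L + m (Q(m, L) = (L + m) + 10 = 10 + L + m)
F(l, c) = 5777 (F(l, c) = 109/(1/53) = 109*53 = 5777)
(37912 + F(Q(2, 1), -158))/(3327 + 40145) = (37912 + 5777)/(3327 + 40145) = 43689/43472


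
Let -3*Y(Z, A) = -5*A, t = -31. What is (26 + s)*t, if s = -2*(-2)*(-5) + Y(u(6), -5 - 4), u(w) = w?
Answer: 279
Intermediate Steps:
Y(Z, A) = 5*A/3 (Y(Z, A) = -(-5)*A/3 = 5*A/3)
s = -35 (s = -2*(-2)*(-5) + 5*(-5 - 4)/3 = 4*(-5) + (5/3)*(-9) = -20 - 15 = -35)
(26 + s)*t = (26 - 35)*(-31) = -9*(-31) = 279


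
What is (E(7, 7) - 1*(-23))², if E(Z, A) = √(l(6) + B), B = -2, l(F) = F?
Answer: 625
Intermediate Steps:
E(Z, A) = 2 (E(Z, A) = √(6 - 2) = √4 = 2)
(E(7, 7) - 1*(-23))² = (2 - 1*(-23))² = (2 + 23)² = 25² = 625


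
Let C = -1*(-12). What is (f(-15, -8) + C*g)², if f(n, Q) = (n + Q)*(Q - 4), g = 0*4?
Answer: 76176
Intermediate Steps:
g = 0
f(n, Q) = (-4 + Q)*(Q + n) (f(n, Q) = (Q + n)*(-4 + Q) = (-4 + Q)*(Q + n))
C = 12
(f(-15, -8) + C*g)² = (((-8)² - 4*(-8) - 4*(-15) - 8*(-15)) + 12*0)² = ((64 + 32 + 60 + 120) + 0)² = (276 + 0)² = 276² = 76176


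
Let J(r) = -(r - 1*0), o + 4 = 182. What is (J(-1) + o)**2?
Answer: 32041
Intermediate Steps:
o = 178 (o = -4 + 182 = 178)
J(r) = -r (J(r) = -(r + 0) = -r)
(J(-1) + o)**2 = (-1*(-1) + 178)**2 = (1 + 178)**2 = 179**2 = 32041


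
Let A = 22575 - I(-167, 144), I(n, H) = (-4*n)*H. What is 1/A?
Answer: -1/73617 ≈ -1.3584e-5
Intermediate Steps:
I(n, H) = -4*H*n
A = -73617 (A = 22575 - (-4)*144*(-167) = 22575 - 1*96192 = 22575 - 96192 = -73617)
1/A = 1/(-73617) = -1/73617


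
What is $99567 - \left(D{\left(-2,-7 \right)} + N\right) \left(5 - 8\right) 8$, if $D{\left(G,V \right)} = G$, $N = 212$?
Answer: $104607$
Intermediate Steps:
$99567 - \left(D{\left(-2,-7 \right)} + N\right) \left(5 - 8\right) 8 = 99567 - \left(-2 + 212\right) \left(5 - 8\right) 8 = 99567 - 210 \left(\left(-3\right) 8\right) = 99567 - 210 \left(-24\right) = 99567 - -5040 = 99567 + 5040 = 104607$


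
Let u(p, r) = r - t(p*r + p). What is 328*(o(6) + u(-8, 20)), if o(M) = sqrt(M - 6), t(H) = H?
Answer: 61664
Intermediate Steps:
o(M) = sqrt(-6 + M)
u(p, r) = r - p - p*r (u(p, r) = r - (p*r + p) = r - (p + p*r) = r + (-p - p*r) = r - p - p*r)
328*(o(6) + u(-8, 20)) = 328*(sqrt(-6 + 6) + (20 - 1*(-8)*(1 + 20))) = 328*(sqrt(0) + (20 - 1*(-8)*21)) = 328*(0 + (20 + 168)) = 328*(0 + 188) = 328*188 = 61664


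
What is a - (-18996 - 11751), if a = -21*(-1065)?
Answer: 53112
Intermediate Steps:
a = 22365
a - (-18996 - 11751) = 22365 - (-18996 - 11751) = 22365 - 1*(-30747) = 22365 + 30747 = 53112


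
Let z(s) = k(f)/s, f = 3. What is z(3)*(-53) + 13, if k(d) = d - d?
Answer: 13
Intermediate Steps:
k(d) = 0
z(s) = 0 (z(s) = 0/s = 0)
z(3)*(-53) + 13 = 0*(-53) + 13 = 0 + 13 = 13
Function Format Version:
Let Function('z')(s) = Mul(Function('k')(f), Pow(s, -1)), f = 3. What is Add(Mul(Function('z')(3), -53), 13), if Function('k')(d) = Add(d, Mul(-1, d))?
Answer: 13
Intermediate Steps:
Function('k')(d) = 0
Function('z')(s) = 0 (Function('z')(s) = Mul(0, Pow(s, -1)) = 0)
Add(Mul(Function('z')(3), -53), 13) = Add(Mul(0, -53), 13) = Add(0, 13) = 13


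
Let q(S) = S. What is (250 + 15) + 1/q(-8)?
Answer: 2119/8 ≈ 264.88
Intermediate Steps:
(250 + 15) + 1/q(-8) = (250 + 15) + 1/(-8) = 265 - ⅛ = 2119/8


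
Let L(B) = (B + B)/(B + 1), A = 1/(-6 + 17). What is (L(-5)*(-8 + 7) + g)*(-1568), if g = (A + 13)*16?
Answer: -3569552/11 ≈ -3.2450e+5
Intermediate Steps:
A = 1/11 ≈ 0.090909
L(B) = 2*B/(1 + B) (L(B) = (2*B)/(1 + B) = 2*B/(1 + B))
g = 2304/11 (g = (1/11 + 13)*16 = (144/11)*16 = 2304/11 ≈ 209.45)
(L(-5)*(-8 + 7) + g)*(-1568) = ((2*(-5)/(1 - 5))*(-8 + 7) + 2304/11)*(-1568) = ((2*(-5)/(-4))*(-1) + 2304/11)*(-1568) = ((2*(-5)*(-¼))*(-1) + 2304/11)*(-1568) = ((5/2)*(-1) + 2304/11)*(-1568) = (-5/2 + 2304/11)*(-1568) = (4553/22)*(-1568) = -3569552/11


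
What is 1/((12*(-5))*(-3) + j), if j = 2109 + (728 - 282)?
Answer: 1/2735 ≈ 0.00036563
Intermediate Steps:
j = 2555 (j = 2109 + 446 = 2555)
1/((12*(-5))*(-3) + j) = 1/((12*(-5))*(-3) + 2555) = 1/(-60*(-3) + 2555) = 1/(180 + 2555) = 1/2735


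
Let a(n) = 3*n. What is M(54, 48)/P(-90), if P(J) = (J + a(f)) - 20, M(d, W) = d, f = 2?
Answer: -27/52 ≈ -0.51923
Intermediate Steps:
P(J) = -14 + J (P(J) = (J + 3*2) - 20 = (J + 6) - 20 = (6 + J) - 20 = -14 + J)
M(54, 48)/P(-90) = 54/(-14 - 90) = 54/(-104) = 54*(-1/104) = -27/52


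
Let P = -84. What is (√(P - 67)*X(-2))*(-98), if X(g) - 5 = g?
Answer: -294*I*√151 ≈ -3612.7*I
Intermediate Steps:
X(g) = 5 + g
(√(P - 67)*X(-2))*(-98) = (√(-84 - 67)*(5 - 2))*(-98) = (√(-151)*3)*(-98) = ((I*√151)*3)*(-98) = (3*I*√151)*(-98) = -294*I*√151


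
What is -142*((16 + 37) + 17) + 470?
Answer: -9470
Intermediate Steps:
-142*((16 + 37) + 17) + 470 = -142*(53 + 17) + 470 = -142*70 + 470 = -9940 + 470 = -9470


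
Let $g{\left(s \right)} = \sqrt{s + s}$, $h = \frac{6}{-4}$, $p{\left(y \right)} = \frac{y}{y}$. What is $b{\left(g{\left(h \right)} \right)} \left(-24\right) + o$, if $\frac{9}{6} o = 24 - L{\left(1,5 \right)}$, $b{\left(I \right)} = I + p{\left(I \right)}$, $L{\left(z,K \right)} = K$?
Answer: $- \frac{34}{3} - 24 i \sqrt{3} \approx -11.333 - 41.569 i$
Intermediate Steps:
$p{\left(y \right)} = 1$
$h = - \frac{3}{2}$ ($h = 6 \left(- \frac{1}{4}\right) = - \frac{3}{2} \approx -1.5$)
$g{\left(s \right)} = \sqrt{2} \sqrt{s}$ ($g{\left(s \right)} = \sqrt{2 s} = \sqrt{2} \sqrt{s}$)
$b{\left(I \right)} = 1 + I$ ($b{\left(I \right)} = I + 1 = 1 + I$)
$o = \frac{38}{3}$ ($o = \frac{2 \left(24 - 5\right)}{3} = \frac{2}{3} \cdot 19 = \frac{38}{3} \approx 12.667$)
$b{\left(g{\left(h \right)} \right)} \left(-24\right) + o = \left(1 + \sqrt{2} \sqrt{- \frac{3}{2}}\right) \left(-24\right) + \frac{38}{3} = \left(1 + \sqrt{2} \frac{i \sqrt{6}}{2}\right) \left(-24\right) + \frac{38}{3} = \left(1 + i \sqrt{3}\right) \left(-24\right) + \frac{38}{3} = \left(-24 - 24 i \sqrt{3}\right) + \frac{38}{3} = - \frac{34}{3} - 24 i \sqrt{3}$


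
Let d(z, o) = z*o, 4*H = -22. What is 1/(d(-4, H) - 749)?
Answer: -1/727 ≈ -0.0013755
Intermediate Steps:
H = -11/2 (H = (1/4)*(-22) = -11/2 ≈ -5.5000)
d(z, o) = o*z
1/(d(-4, H) - 749) = 1/(-11/2*(-4) - 749) = 1/(22 - 749) = 1/(-727) = -1/727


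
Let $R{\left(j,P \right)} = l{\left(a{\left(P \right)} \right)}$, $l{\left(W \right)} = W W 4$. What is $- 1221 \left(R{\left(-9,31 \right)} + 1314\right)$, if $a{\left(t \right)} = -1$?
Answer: $-1609278$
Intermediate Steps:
$l{\left(W \right)} = 4 W^{2}$ ($l{\left(W \right)} = W^{2} \cdot 4 = 4 W^{2}$)
$R{\left(j,P \right)} = 4$ ($R{\left(j,P \right)} = 4 \left(-1\right)^{2} = 4 \cdot 1 = 4$)
$- 1221 \left(R{\left(-9,31 \right)} + 1314\right) = - 1221 \left(4 + 1314\right) = \left(-1221\right) 1318 = -1609278$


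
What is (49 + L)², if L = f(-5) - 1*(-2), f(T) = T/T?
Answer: 2704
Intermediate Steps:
f(T) = 1
L = 3 (L = 1 - 1*(-2) = 1 + 2 = 3)
(49 + L)² = (49 + 3)² = 52² = 2704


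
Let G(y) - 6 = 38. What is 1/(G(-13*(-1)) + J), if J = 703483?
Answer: 1/703527 ≈ 1.4214e-6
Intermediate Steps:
G(y) = 44 (G(y) = 6 + 38 = 44)
1/(G(-13*(-1)) + J) = 1/(44 + 703483) = 1/703527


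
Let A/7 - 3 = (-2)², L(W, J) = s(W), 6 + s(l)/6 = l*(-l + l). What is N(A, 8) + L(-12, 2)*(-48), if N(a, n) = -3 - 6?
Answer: 1719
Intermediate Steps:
s(l) = -36 (s(l) = -36 + 6*(l*(-l + l)) = -36 + 6*(l*0) = -36 + 6*0 = -36 + 0 = -36)
L(W, J) = -36
A = 49 (A = 21 + 7*(-2)² = 21 + 7*4 = 21 + 28 = 49)
N(a, n) = -9
N(A, 8) + L(-12, 2)*(-48) = -9 - 36*(-48) = -9 + 1728 = 1719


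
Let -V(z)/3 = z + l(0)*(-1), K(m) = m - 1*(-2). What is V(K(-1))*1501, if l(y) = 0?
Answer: -4503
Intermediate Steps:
K(m) = 2 + m (K(m) = m + 2 = 2 + m)
V(z) = -3*z (V(z) = -3*(z + 0*(-1)) = -3*(z + 0) = -3*z)
V(K(-1))*1501 = -3*(2 - 1)*1501 = -3*1*1501 = -3*1501 = -4503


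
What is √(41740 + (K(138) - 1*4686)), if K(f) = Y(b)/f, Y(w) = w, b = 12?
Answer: 2*√4900403/23 ≈ 192.49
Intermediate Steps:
K(f) = 12/f
√(41740 + (K(138) - 1*4686)) = √(41740 + (12/138 - 1*4686)) = √(41740 + (12*(1/138) - 4686)) = √(41740 + (2/23 - 4686)) = √(41740 - 107776/23) = √(852244/23) = 2*√4900403/23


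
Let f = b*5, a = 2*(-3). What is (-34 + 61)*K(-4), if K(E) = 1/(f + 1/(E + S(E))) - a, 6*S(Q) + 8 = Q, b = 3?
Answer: 14580/89 ≈ 163.82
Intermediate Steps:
S(Q) = -4/3 + Q/6
a = -6
f = 15 (f = 3*5 = 15)
K(E) = 6 + 1/(15 + 1/(-4/3 + 7*E/6)) (K(E) = 1/(15 + 1/(E + (-4/3 + E/6))) - 1*(-6) = 1/(15 + 1/(-4/3 + 7*E/6)) + 6 = 6 + 1/(15 + 1/(-4/3 + 7*E/6)))
(-34 + 61)*K(-4) = (-34 + 61)*((-692 + 637*(-4))/(3*(-38 + 35*(-4)))) = 27*((-692 - 2548)/(3*(-38 - 140))) = 27*((1/3)*(-3240)/(-178)) = 27*((1/3)*(-1/178)*(-3240)) = 27*(540/89) = 14580/89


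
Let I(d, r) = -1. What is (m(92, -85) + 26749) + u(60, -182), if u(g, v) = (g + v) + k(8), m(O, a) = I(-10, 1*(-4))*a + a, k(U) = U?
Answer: 26635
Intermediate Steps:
m(O, a) = 0 (m(O, a) = -a + a = 0)
u(g, v) = 8 + g + v (u(g, v) = (g + v) + 8 = 8 + g + v)
(m(92, -85) + 26749) + u(60, -182) = (0 + 26749) + (8 + 60 - 182) = 26749 - 114 = 26635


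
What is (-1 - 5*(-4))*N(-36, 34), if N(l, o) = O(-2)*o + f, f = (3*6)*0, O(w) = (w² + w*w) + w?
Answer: 3876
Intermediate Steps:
O(w) = w + 2*w² (O(w) = (w² + w²) + w = 2*w² + w = w + 2*w²)
f = 0 (f = 18*0 = 0)
N(l, o) = 6*o (N(l, o) = (-2*(1 + 2*(-2)))*o + 0 = (-2*(1 - 4))*o + 0 = (-2*(-3))*o + 0 = 6*o + 0 = 6*o)
(-1 - 5*(-4))*N(-36, 34) = (-1 - 5*(-4))*(6*34) = (-1 + 20)*204 = 19*204 = 3876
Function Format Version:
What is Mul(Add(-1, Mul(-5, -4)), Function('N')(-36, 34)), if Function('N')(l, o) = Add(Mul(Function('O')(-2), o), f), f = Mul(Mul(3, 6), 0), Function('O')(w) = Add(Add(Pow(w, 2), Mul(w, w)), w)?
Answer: 3876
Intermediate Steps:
Function('O')(w) = Add(w, Mul(2, Pow(w, 2))) (Function('O')(w) = Add(Add(Pow(w, 2), Pow(w, 2)), w) = Add(Mul(2, Pow(w, 2)), w) = Add(w, Mul(2, Pow(w, 2))))
f = 0 (f = Mul(18, 0) = 0)
Function('N')(l, o) = Mul(6, o) (Function('N')(l, o) = Add(Mul(Mul(-2, Add(1, Mul(2, -2))), o), 0) = Add(Mul(Mul(-2, Add(1, -4)), o), 0) = Add(Mul(Mul(-2, -3), o), 0) = Add(Mul(6, o), 0) = Mul(6, o))
Mul(Add(-1, Mul(-5, -4)), Function('N')(-36, 34)) = Mul(Add(-1, Mul(-5, -4)), Mul(6, 34)) = Mul(Add(-1, 20), 204) = Mul(19, 204) = 3876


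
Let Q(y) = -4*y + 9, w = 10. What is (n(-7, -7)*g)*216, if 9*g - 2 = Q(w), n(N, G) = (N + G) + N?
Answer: 14616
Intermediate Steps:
Q(y) = 9 - 4*y
n(N, G) = G + 2*N (n(N, G) = (G + N) + N = G + 2*N)
g = -29/9 (g = 2/9 + (9 - 4*10)/9 = 2/9 + (9 - 40)/9 = 2/9 + (1/9)*(-31) = 2/9 - 31/9 = -29/9 ≈ -3.2222)
(n(-7, -7)*g)*216 = ((-7 + 2*(-7))*(-29/9))*216 = ((-7 - 14)*(-29/9))*216 = -21*(-29/9)*216 = (203/3)*216 = 14616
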